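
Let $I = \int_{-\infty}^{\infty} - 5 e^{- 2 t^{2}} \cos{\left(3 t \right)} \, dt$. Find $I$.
$- \frac{5 \sqrt{2} \sqrt{\pi}}{2 e^{\frac{9}{8}}}$

Treat the cosine frequency as a parameter and define $I(b) = \int_{-\infty}^{\infty} - 5 e^{- 2 t^{2}} \cos{\left(b t \right)} \, dt$.

Differentiating under the integral sign,
$$I'(b) = \int_{-\infty}^{\infty} 5 t e^{- 2 t^{2}} \sin{\left(b t \right)} \, dt.$$

Integrate $\int_{-\infty}^{\infty} t \sin(b t)\, e^{- 2 t^{2}}\, dt$ by parts with $u = \sin(b t)$ and $dv = t\, e^{- 2 t^{2}}\, dt$, giving $v = - \frac{e^{- 2 t^{2}}}{4}$. The boundary term vanishes and
$$\int_{-\infty}^{\infty} t \sin(b t)\, e^{- 2 t^{2}}\, dt = \frac{b}{4} \int_{-\infty}^{\infty} \cos(b t)\, e^{- 2 t^{2}}\, dt,$$
so $I'(b) = - \frac{b}{4}\, I(b)$.

This is a separable first-order ODE; solving with the initial condition $I(0) = \int_{-\infty}^{\infty} - 5 e^{- 2 t^{2}}\,dt = - \frac{5 \sqrt{2} \sqrt{\pi}}{2}$ gives
$$I(b) = - \frac{5 \sqrt{2} \sqrt{\pi} e^{- \frac{b^{2}}{8}}}{2}.$$

Setting $b = 3$:
$$I = - \frac{5 \sqrt{2} \sqrt{\pi}}{2 e^{\frac{9}{8}}}.$$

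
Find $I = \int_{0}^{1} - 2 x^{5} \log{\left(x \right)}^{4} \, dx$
$- \frac{1}{162}$

Start from the elementary integral
$$J(a) = \int_{0}^{1} - 2 x^{a} \, dx = - \frac{2}{a + 1}.$$

Differentiating under the integral sign brings down a factor of $\ln x$:
$$\frac{dJ}{da} = \int_{0}^{1} - 2 x^{a} \log{\left(x \right)} \, dx = \frac{2}{\left(a + 1\right)^{2}}.$$

Repeating $4$ times in total — each differentiation brings down another $\ln x$ — gives
$$\frac{d^{4}J}{da^{4}} = \int_{0}^{1} - 2 x^{a} \log{\left(x \right)}^{4} \, dx = - \frac{48}{\left(a + 1\right)^{5}},$$
and the integrand here is exactly the target integrand, so $I = - \frac{48}{\left(a + 1\right)^{5}}$.

Setting $a = 5$:
$$I = - \frac{1}{162}.$$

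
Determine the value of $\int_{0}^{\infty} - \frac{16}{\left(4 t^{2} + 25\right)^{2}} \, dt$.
$- \frac{2 \pi}{125}$

Recall the elementary integral
$$J(a) = \int_{0}^{\infty} - \frac{1}{a^{2} + t^{2}} \, dt = - \frac{\pi}{2 a}.$$

Differentiating under the integral sign with respect to $a$,
$$\frac{dJ}{da} = \int_{0}^{\infty} \frac{2 a}{\left(a^{2} + t^{2}\right)^{2}} \, dt = \frac{\pi}{2 a^{2}},$$
so $\int_{0}^{\infty} - \frac{1}{\left(a^{2} + t^{2}\right)^{2}} \, dt = - \frac{\pi}{4 a^{3}}$.

Setting $a = \frac{5}{2}$:
$$I = - \frac{2 \pi}{125}.$$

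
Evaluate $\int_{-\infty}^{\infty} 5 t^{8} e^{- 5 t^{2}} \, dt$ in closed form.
$\frac{21 \sqrt{5} \sqrt{\pi}}{2000}$

Consider the simpler parametrised integral
$$J(a) = \int_{-\infty}^{\infty} 5 e^{- a t^{2}} \, dt = \frac{5 \sqrt{\pi}}{\sqrt{a}}.$$

Differentiating under the integral sign brings down a factor of $(-t^2)$:
$$\frac{dJ}{da} = \int_{-\infty}^{\infty} - 5 t^{2} e^{- a t^{2}} \, dt = - \frac{5 \sqrt{\pi}}{2 a^{\frac{3}{2}}}.$$

Repeating $4$ times in total — each differentiation brings down another $(-t^2)$ — gives
$$\frac{d^{4}J}{da^{4}} = \int_{-\infty}^{\infty} 5 t^{8} e^{- a t^{2}} \, dt = \frac{525 \sqrt{\pi}}{16 a^{\frac{9}{2}}},$$
and the integrand here is exactly the target integrand, so $I = \frac{525 \sqrt{\pi}}{16 a^{\frac{9}{2}}}$.

Setting $a = 5$:
$$I = \frac{21 \sqrt{5} \sqrt{\pi}}{2000}.$$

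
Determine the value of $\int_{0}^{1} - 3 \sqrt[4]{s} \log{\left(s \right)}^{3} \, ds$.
$\frac{4608}{625}$

Begin with the known integral
$$J(a) = \int_{0}^{1} - 3 s^{a} \, ds = - \frac{3}{a + 1}.$$

Differentiating under the integral sign brings down a factor of $\ln s$:
$$\frac{dJ}{da} = \int_{0}^{1} - 3 s^{a} \log{\left(s \right)} \, ds = \frac{3}{\left(a + 1\right)^{2}}.$$

Repeating $3$ times in total — each differentiation brings down another $\ln s$ — gives
$$\frac{d^{3}J}{da^{3}} = \int_{0}^{1} - 3 s^{a} \log{\left(s \right)}^{3} \, ds = \frac{18}{\left(a + 1\right)^{4}},$$
and the integrand here is exactly the target integrand, so $I = \frac{18}{\left(a + 1\right)^{4}}$.

Setting $a = \frac{1}{4}$:
$$I = \frac{4608}{625}.$$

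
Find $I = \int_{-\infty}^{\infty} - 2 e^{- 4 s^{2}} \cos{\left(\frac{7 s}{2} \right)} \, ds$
$- \frac{\sqrt{\pi}}{e^{\frac{49}{64}}}$

Treat the cosine frequency as a parameter and define $I(b) = \int_{-\infty}^{\infty} - 2 e^{- 4 s^{2}} \cos{\left(b s \right)} \, ds$.

Differentiating under the integral sign,
$$I'(b) = \int_{-\infty}^{\infty} 2 s e^{- 4 s^{2}} \sin{\left(b s \right)} \, ds.$$

Integrate $\int_{-\infty}^{\infty} s \sin(b s)\, e^{- 4 s^{2}}\, ds$ by parts with $u = \sin(b s)$ and $dv = s\, e^{- 4 s^{2}}\, ds$, giving $v = - \frac{e^{- 4 s^{2}}}{8}$. The boundary term vanishes and
$$\int_{-\infty}^{\infty} s \sin(b s)\, e^{- 4 s^{2}}\, ds = \frac{b}{8} \int_{-\infty}^{\infty} \cos(b s)\, e^{- 4 s^{2}}\, ds,$$
so $I'(b) = - \frac{b}{8}\, I(b)$.

This is a separable first-order ODE; solving with the initial condition $I(0) = \int_{-\infty}^{\infty} - 2 e^{- 4 s^{2}}\,ds = - \sqrt{\pi}$ gives
$$I(b) = - \sqrt{\pi} e^{- \frac{b^{2}}{16}}.$$

Setting $b = \frac{7}{2}$:
$$I = - \frac{\sqrt{\pi}}{e^{\frac{49}{64}}}.$$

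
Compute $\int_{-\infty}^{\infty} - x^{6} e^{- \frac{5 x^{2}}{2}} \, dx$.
$- \frac{3 \sqrt{10} \sqrt{\pi}}{125}$

Consider the simpler parametrised integral
$$J(a) = \int_{-\infty}^{\infty} - e^{- a x^{2}} \, dx = - \frac{\sqrt{\pi}}{\sqrt{a}}.$$

Differentiating under the integral sign brings down a factor of $(-x^2)$:
$$\frac{dJ}{da} = \int_{-\infty}^{\infty} x^{2} e^{- a x^{2}} \, dx = \frac{\sqrt{\pi}}{2 a^{\frac{3}{2}}}.$$

Repeating $3$ times in total — each differentiation brings down another $(-x^2)$ — gives
$$\frac{d^{3}J}{da^{3}} = \int_{-\infty}^{\infty} x^{6} e^{- a x^{2}} \, dx = \frac{15 \sqrt{\pi}}{8 a^{\frac{7}{2}}},$$
and the integrand here is $(-1)^{3}$ times the target integrand, so $I = (-1)^{3}\,\frac{d^{3}J}{da^{3}} = - \frac{15 \sqrt{\pi}}{8 a^{\frac{7}{2}}}$.

Setting $a = \frac{5}{2}$:
$$I = - \frac{3 \sqrt{10} \sqrt{\pi}}{125}.$$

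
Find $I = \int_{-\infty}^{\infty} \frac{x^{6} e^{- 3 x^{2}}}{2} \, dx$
$\frac{5 \sqrt{3} \sqrt{\pi}}{432}$

Begin with the known integral
$$J(a) = \int_{-\infty}^{\infty} \frac{e^{- a x^{2}}}{2} \, dx = \frac{\sqrt{\pi}}{2 \sqrt{a}}.$$

Differentiating under the integral sign brings down a factor of $(-x^2)$:
$$\frac{dJ}{da} = \int_{-\infty}^{\infty} - \frac{x^{2} e^{- a x^{2}}}{2} \, dx = - \frac{\sqrt{\pi}}{4 a^{\frac{3}{2}}}.$$

Repeating $3$ times in total — each differentiation brings down another $(-x^2)$ — gives
$$\frac{d^{3}J}{da^{3}} = \int_{-\infty}^{\infty} - \frac{x^{6} e^{- a x^{2}}}{2} \, dx = - \frac{15 \sqrt{\pi}}{16 a^{\frac{7}{2}}},$$
and the integrand here is $(-1)^{3}$ times the target integrand, so $I = (-1)^{3}\,\frac{d^{3}J}{da^{3}} = \frac{15 \sqrt{\pi}}{16 a^{\frac{7}{2}}}$.

Setting $a = 3$:
$$I = \frac{5 \sqrt{3} \sqrt{\pi}}{432}.$$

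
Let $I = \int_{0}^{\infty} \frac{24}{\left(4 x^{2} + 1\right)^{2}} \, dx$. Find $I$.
$3 \pi$

Start from the standard arctangent integral
$$J(a) = \int_{0}^{\infty} \frac{3}{2 \left(a^{2} + x^{2}\right)} \, dx = \frac{3 \pi}{4 a}.$$

Differentiating under the integral sign with respect to $a$,
$$\frac{dJ}{da} = \int_{0}^{\infty} - \frac{3 a}{\left(a^{2} + x^{2}\right)^{2}} \, dx = - \frac{3 \pi}{4 a^{2}},$$
so $\int_{0}^{\infty} \frac{3}{2 \left(a^{2} + x^{2}\right)^{2}} \, dx = \frac{3 \pi}{8 a^{3}}$.

Setting $a = \frac{1}{2}$:
$$I = 3 \pi.$$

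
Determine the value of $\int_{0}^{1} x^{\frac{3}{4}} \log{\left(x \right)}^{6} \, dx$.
$\frac{11796480}{823543}$

Begin with the known integral
$$J(a) = \int_{0}^{1} x^{a} \, dx = \frac{1}{a + 1}.$$

Differentiating under the integral sign brings down a factor of $\ln x$:
$$\frac{dJ}{da} = \int_{0}^{1} x^{a} \log{\left(x \right)} \, dx = - \frac{1}{\left(a + 1\right)^{2}}.$$

Repeating $6$ times in total — each differentiation brings down another $\ln x$ — gives
$$\frac{d^{6}J}{da^{6}} = \int_{0}^{1} x^{a} \log{\left(x \right)}^{6} \, dx = \frac{720}{\left(a + 1\right)^{7}},$$
and the integrand here is exactly the target integrand, so $I = \frac{720}{\left(a + 1\right)^{7}}$.

Setting $a = \frac{3}{4}$:
$$I = \frac{11796480}{823543}.$$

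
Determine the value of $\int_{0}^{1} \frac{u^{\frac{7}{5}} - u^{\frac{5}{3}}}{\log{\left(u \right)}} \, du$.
$- \log{\left(\frac{10}{9} \right)}$

Replace the exponent $\frac{5}{3}$ by a parameter $a$: let $I(a) = \int_{0}^{1} \frac{u^{\frac{7}{5}} - u^{a}}{\log{\left(u \right)}} \, du$.

Since $\dfrac{\partial}{\partial a}\,u^{a} = u^{a} \ln u$, the $\ln u$ in the denominator cancels and
$$\frac{dI}{da} = \int_{0}^{1} -1 u^{a} \, du = -1 \left[\frac{u^{a+1}}{a+1}\right]_0^1 = - \frac{1}{a + 1}.$$

Integrating with respect to $a$ gives $I(a) = - \log{\left(\frac{5 a}{12} + \frac{5}{12} \right)} + C$.

At $a = \frac{7}{5}$ the integrand is identically $0$, so $I(\frac{7}{5}) = 0$. The closed form gives $0$, hence $C = 0$.

Setting $a = \frac{5}{3}$:
$$I = - \log{\left(\frac{10}{9} \right)}.$$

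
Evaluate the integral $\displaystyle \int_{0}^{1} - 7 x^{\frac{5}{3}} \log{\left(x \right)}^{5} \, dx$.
$\frac{76545}{32768}$

Begin with the known integral
$$J(a) = \int_{0}^{1} - 7 x^{a} \, dx = - \frac{7}{a + 1}.$$

Differentiating under the integral sign brings down a factor of $\ln x$:
$$\frac{dJ}{da} = \int_{0}^{1} - 7 x^{a} \log{\left(x \right)} \, dx = \frac{7}{\left(a + 1\right)^{2}}.$$

Repeating $5$ times in total — each differentiation brings down another $\ln x$ — gives
$$\frac{d^{5}J}{da^{5}} = \int_{0}^{1} - 7 x^{a} \log{\left(x \right)}^{5} \, dx = \frac{840}{\left(a + 1\right)^{6}},$$
and the integrand here is exactly the target integrand, so $I = \frac{840}{\left(a + 1\right)^{6}}$.

Setting $a = \frac{5}{3}$:
$$I = \frac{76545}{32768}.$$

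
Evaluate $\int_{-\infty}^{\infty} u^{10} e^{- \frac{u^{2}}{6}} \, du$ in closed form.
$229635 \sqrt{6} \sqrt{\pi}$

Consider the simpler parametrised integral
$$J(a) = \int_{-\infty}^{\infty} e^{- a u^{2}} \, du = \frac{\sqrt{\pi}}{\sqrt{a}}.$$

Differentiating under the integral sign brings down a factor of $(-u^2)$:
$$\frac{dJ}{da} = \int_{-\infty}^{\infty} - u^{2} e^{- a u^{2}} \, du = - \frac{\sqrt{\pi}}{2 a^{\frac{3}{2}}}.$$

Repeating $5$ times in total — each differentiation brings down another $(-u^2)$ — gives
$$\frac{d^{5}J}{da^{5}} = \int_{-\infty}^{\infty} - u^{10} e^{- a u^{2}} \, du = - \frac{945 \sqrt{\pi}}{32 a^{\frac{11}{2}}},$$
and the integrand here is $(-1)^{5}$ times the target integrand, so $I = (-1)^{5}\,\frac{d^{5}J}{da^{5}} = \frac{945 \sqrt{\pi}}{32 a^{\frac{11}{2}}}$.

Setting $a = \frac{1}{6}$:
$$I = 229635 \sqrt{6} \sqrt{\pi}.$$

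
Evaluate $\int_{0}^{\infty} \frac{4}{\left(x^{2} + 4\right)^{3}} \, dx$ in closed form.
$\frac{3 \pi}{128}$

Begin with the known result
$$J(a) = \int_{0}^{\infty} \frac{4}{a^{2} + x^{2}} \, dx = \frac{2 \pi}{a}.$$

Differentiating under the integral sign with respect to $a$,
$$\frac{dJ}{da} = \int_{0}^{\infty} - \frac{8 a}{\left(a^{2} + x^{2}\right)^{2}} \, dx = - \frac{2 \pi}{a^{2}},$$
so $\int_{0}^{\infty} \frac{4}{\left(a^{2} + x^{2}\right)^{2}} \, dx = \frac{\pi}{a^{3}}$.

Repeating — each differentiation of $1/(x^2+a^2)^j$ produces $-2ja/(x^2+a^2)^{j+1}$ — and dividing through by $-2ja$ at each step yields, after $2$ differentiations in total,
$$\int_{0}^{\infty} \frac{4}{\left(a^{2} + x^{2}\right)^{3}} \, dx = \frac{3 \pi}{4 a^{5}}.$$

Setting $a = 2$:
$$I = \frac{3 \pi}{128}.$$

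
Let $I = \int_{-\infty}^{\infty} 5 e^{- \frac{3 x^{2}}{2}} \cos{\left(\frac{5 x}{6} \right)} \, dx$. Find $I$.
$\frac{5 \sqrt{6} \sqrt{\pi}}{3 e^{\frac{25}{216}}}$

Treat the cosine frequency as a parameter and define $I(b) = \int_{-\infty}^{\infty} 5 e^{- \frac{3 x^{2}}{2}} \cos{\left(b x \right)} \, dx$.

Differentiating under the integral sign,
$$I'(b) = \int_{-\infty}^{\infty} - 5 x e^{- \frac{3 x^{2}}{2}} \sin{\left(b x \right)} \, dx.$$

Integrate $\int_{-\infty}^{\infty} x \sin(b x)\, e^{- \frac{3 x^{2}}{2}}\, dx$ by parts with $u = \sin(b x)$ and $dv = x\, e^{- \frac{3 x^{2}}{2}}\, dx$, giving $v = - \frac{e^{- \frac{3 x^{2}}{2}}}{3}$. The boundary term vanishes and
$$\int_{-\infty}^{\infty} x \sin(b x)\, e^{- \frac{3 x^{2}}{2}}\, dx = \frac{b}{3} \int_{-\infty}^{\infty} \cos(b x)\, e^{- \frac{3 x^{2}}{2}}\, dx,$$
so $I'(b) = - \frac{b}{3}\, I(b)$.

This is a separable first-order ODE; solving with the initial condition $I(0) = \int_{-\infty}^{\infty} 5 e^{- \frac{3 x^{2}}{2}}\,dx = \frac{5 \sqrt{6} \sqrt{\pi}}{3}$ gives
$$I(b) = \frac{5 \sqrt{6} \sqrt{\pi} e^{- \frac{b^{2}}{6}}}{3}.$$

Setting $b = \frac{5}{6}$:
$$I = \frac{5 \sqrt{6} \sqrt{\pi}}{3 e^{\frac{25}{216}}}.$$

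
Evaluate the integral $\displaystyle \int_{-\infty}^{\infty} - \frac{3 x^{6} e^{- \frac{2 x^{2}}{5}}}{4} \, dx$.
$- \frac{5625 \sqrt{10} \sqrt{\pi}}{512}$

Begin with the known integral
$$J(a) = \int_{-\infty}^{\infty} - \frac{3 e^{- a x^{2}}}{4} \, dx = - \frac{3 \sqrt{\pi}}{4 \sqrt{a}}.$$

Differentiating under the integral sign brings down a factor of $(-x^2)$:
$$\frac{dJ}{da} = \int_{-\infty}^{\infty} \frac{3 x^{2} e^{- a x^{2}}}{4} \, dx = \frac{3 \sqrt{\pi}}{8 a^{\frac{3}{2}}}.$$

Repeating $3$ times in total — each differentiation brings down another $(-x^2)$ — gives
$$\frac{d^{3}J}{da^{3}} = \int_{-\infty}^{\infty} \frac{3 x^{6} e^{- a x^{2}}}{4} \, dx = \frac{45 \sqrt{\pi}}{32 a^{\frac{7}{2}}},$$
and the integrand here is $(-1)^{3}$ times the target integrand, so $I = (-1)^{3}\,\frac{d^{3}J}{da^{3}} = - \frac{45 \sqrt{\pi}}{32 a^{\frac{7}{2}}}$.

Setting $a = \frac{2}{5}$:
$$I = - \frac{5625 \sqrt{10} \sqrt{\pi}}{512}.$$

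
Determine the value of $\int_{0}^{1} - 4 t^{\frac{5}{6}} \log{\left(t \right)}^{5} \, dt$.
$\frac{22394880}{1771561}$

Begin with the known integral
$$J(a) = \int_{0}^{1} - 4 t^{a} \, dt = - \frac{4}{a + 1}.$$

Differentiating under the integral sign brings down a factor of $\ln t$:
$$\frac{dJ}{da} = \int_{0}^{1} - 4 t^{a} \log{\left(t \right)} \, dt = \frac{4}{\left(a + 1\right)^{2}}.$$

Repeating $5$ times in total — each differentiation brings down another $\ln t$ — gives
$$\frac{d^{5}J}{da^{5}} = \int_{0}^{1} - 4 t^{a} \log{\left(t \right)}^{5} \, dt = \frac{480}{\left(a + 1\right)^{6}},$$
and the integrand here is exactly the target integrand, so $I = \frac{480}{\left(a + 1\right)^{6}}$.

Setting $a = \frac{5}{6}$:
$$I = \frac{22394880}{1771561}.$$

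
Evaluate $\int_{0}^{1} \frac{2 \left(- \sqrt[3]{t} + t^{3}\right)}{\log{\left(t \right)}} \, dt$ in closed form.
$\log{\left(9 \right)}$

Introduce a parameter $a$ in the exponent: let $I(a) = \int_{0}^{1} \frac{2 \left(- \sqrt[3]{t} + t^{a}\right)}{\log{\left(t \right)}} \, dt$.

Since $\dfrac{\partial}{\partial a}\,t^{a} = t^{a} \ln t$, the $\ln t$ in the denominator cancels and
$$\frac{dI}{da} = \int_{0}^{1} 2 t^{a} \, dt = 2 \left[\frac{t^{a+1}}{a+1}\right]_0^1 = \frac{2}{a + 1}.$$

Integrating with respect to $a$ gives $I(a) = \log{\left(\frac{9 \left(a + 1\right)^{2}}{16} \right)} + C$.

At $a = \frac{1}{3}$ the integrand is identically $0$, so $I(\frac{1}{3}) = 0$. The closed form gives $0$, hence $C = 0$.

Setting $a = 3$:
$$I = \log{\left(9 \right)}.$$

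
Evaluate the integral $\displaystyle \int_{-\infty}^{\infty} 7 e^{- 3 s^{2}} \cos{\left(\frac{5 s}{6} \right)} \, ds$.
$\frac{7 \sqrt{3} \sqrt{\pi}}{3 e^{\frac{25}{432}}}$

Treat the cosine frequency as a parameter and define $I(b) = \int_{-\infty}^{\infty} 7 e^{- 3 s^{2}} \cos{\left(b s \right)} \, ds$.

Differentiating under the integral sign,
$$I'(b) = \int_{-\infty}^{\infty} - 7 s e^{- 3 s^{2}} \sin{\left(b s \right)} \, ds.$$

Integrate $\int_{-\infty}^{\infty} s \sin(b s)\, e^{- 3 s^{2}}\, ds$ by parts with $u = \sin(b s)$ and $dv = s\, e^{- 3 s^{2}}\, ds$, giving $v = - \frac{e^{- 3 s^{2}}}{6}$. The boundary term vanishes and
$$\int_{-\infty}^{\infty} s \sin(b s)\, e^{- 3 s^{2}}\, ds = \frac{b}{6} \int_{-\infty}^{\infty} \cos(b s)\, e^{- 3 s^{2}}\, ds,$$
so $I'(b) = - \frac{b}{6}\, I(b)$.

This is a separable first-order ODE; solving with the initial condition $I(0) = \int_{-\infty}^{\infty} 7 e^{- 3 s^{2}}\,ds = \frac{7 \sqrt{3} \sqrt{\pi}}{3}$ gives
$$I(b) = \frac{7 \sqrt{3} \sqrt{\pi} e^{- \frac{b^{2}}{12}}}{3}.$$

Setting $b = \frac{5}{6}$:
$$I = \frac{7 \sqrt{3} \sqrt{\pi}}{3 e^{\frac{25}{432}}}.$$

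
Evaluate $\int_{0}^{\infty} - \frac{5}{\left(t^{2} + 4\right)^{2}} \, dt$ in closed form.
$- \frac{5 \pi}{32}$

Begin with the known result
$$J(a) = \int_{0}^{\infty} - \frac{5}{a^{2} + t^{2}} \, dt = - \frac{5 \pi}{2 a}.$$

Differentiating under the integral sign with respect to $a$,
$$\frac{dJ}{da} = \int_{0}^{\infty} \frac{10 a}{\left(a^{2} + t^{2}\right)^{2}} \, dt = \frac{5 \pi}{2 a^{2}},$$
so $\int_{0}^{\infty} - \frac{5}{\left(a^{2} + t^{2}\right)^{2}} \, dt = - \frac{5 \pi}{4 a^{3}}$.

Setting $a = 2$:
$$I = - \frac{5 \pi}{32}.$$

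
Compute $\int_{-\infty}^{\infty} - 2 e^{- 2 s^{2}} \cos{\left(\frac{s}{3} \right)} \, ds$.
$- \frac{\sqrt{2} \sqrt{\pi}}{e^{\frac{1}{72}}}$

Define $I(b) = \int_{-\infty}^{\infty} - 2 e^{- 2 s^{2}} \cos{\left(b s \right)} \, ds$.

Differentiating under the integral sign,
$$I'(b) = \int_{-\infty}^{\infty} 2 s e^{- 2 s^{2}} \sin{\left(b s \right)} \, ds.$$

Integrate $\int_{-\infty}^{\infty} s \sin(b s)\, e^{- 2 s^{2}}\, ds$ by parts with $u = \sin(b s)$ and $dv = s\, e^{- 2 s^{2}}\, ds$, giving $v = - \frac{e^{- 2 s^{2}}}{4}$. The boundary term vanishes and
$$\int_{-\infty}^{\infty} s \sin(b s)\, e^{- 2 s^{2}}\, ds = \frac{b}{4} \int_{-\infty}^{\infty} \cos(b s)\, e^{- 2 s^{2}}\, ds,$$
so $I'(b) = - \frac{b}{4}\, I(b)$.

This is a separable first-order ODE; solving with the initial condition $I(0) = \int_{-\infty}^{\infty} - 2 e^{- 2 s^{2}}\,ds = - \sqrt{2} \sqrt{\pi}$ gives
$$I(b) = - \sqrt{2} \sqrt{\pi} e^{- \frac{b^{2}}{8}}.$$

Setting $b = \frac{1}{3}$:
$$I = - \frac{\sqrt{2} \sqrt{\pi}}{e^{\frac{1}{72}}}.$$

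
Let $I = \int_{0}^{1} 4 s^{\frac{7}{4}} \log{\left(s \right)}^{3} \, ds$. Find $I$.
$- \frac{6144}{14641}$

Begin with the known integral
$$J(a) = \int_{0}^{1} 4 s^{a} \, ds = \frac{4}{a + 1}.$$

Differentiating under the integral sign brings down a factor of $\ln s$:
$$\frac{dJ}{da} = \int_{0}^{1} 4 s^{a} \log{\left(s \right)} \, ds = - \frac{4}{\left(a + 1\right)^{2}}.$$

Repeating $3$ times in total — each differentiation brings down another $\ln s$ — gives
$$\frac{d^{3}J}{da^{3}} = \int_{0}^{1} 4 s^{a} \log{\left(s \right)}^{3} \, ds = - \frac{24}{\left(a + 1\right)^{4}},$$
and the integrand here is exactly the target integrand, so $I = - \frac{24}{\left(a + 1\right)^{4}}$.

Setting $a = \frac{7}{4}$:
$$I = - \frac{6144}{14641}.$$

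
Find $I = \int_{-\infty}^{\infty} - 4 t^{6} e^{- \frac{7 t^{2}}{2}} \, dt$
$- \frac{60 \sqrt{14} \sqrt{\pi}}{2401}$

Start from the elementary integral
$$J(a) = \int_{-\infty}^{\infty} - 4 e^{- a t^{2}} \, dt = - \frac{4 \sqrt{\pi}}{\sqrt{a}}.$$

Differentiating under the integral sign brings down a factor of $(-t^2)$:
$$\frac{dJ}{da} = \int_{-\infty}^{\infty} 4 t^{2} e^{- a t^{2}} \, dt = \frac{2 \sqrt{\pi}}{a^{\frac{3}{2}}}.$$

Repeating $3$ times in total — each differentiation brings down another $(-t^2)$ — gives
$$\frac{d^{3}J}{da^{3}} = \int_{-\infty}^{\infty} 4 t^{6} e^{- a t^{2}} \, dt = \frac{15 \sqrt{\pi}}{2 a^{\frac{7}{2}}},$$
and the integrand here is $(-1)^{3}$ times the target integrand, so $I = (-1)^{3}\,\frac{d^{3}J}{da^{3}} = - \frac{15 \sqrt{\pi}}{2 a^{\frac{7}{2}}}$.

Setting $a = \frac{7}{2}$:
$$I = - \frac{60 \sqrt{14} \sqrt{\pi}}{2401}.$$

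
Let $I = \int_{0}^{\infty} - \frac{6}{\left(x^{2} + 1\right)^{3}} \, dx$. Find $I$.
$- \frac{9 \pi}{8}$

Recall the elementary integral
$$J(a) = \int_{0}^{\infty} - \frac{6}{a^{2} + x^{2}} \, dx = - \frac{3 \pi}{a}.$$

Differentiating under the integral sign with respect to $a$,
$$\frac{dJ}{da} = \int_{0}^{\infty} \frac{12 a}{\left(a^{2} + x^{2}\right)^{2}} \, dx = \frac{3 \pi}{a^{2}},$$
so $\int_{0}^{\infty} - \frac{6}{\left(a^{2} + x^{2}\right)^{2}} \, dx = - \frac{3 \pi}{2 a^{3}}$.

Repeating — each differentiation of $1/(x^2+a^2)^j$ produces $-2ja/(x^2+a^2)^{j+1}$ — and dividing through by $-2ja$ at each step yields, after $2$ differentiations in total,
$$\int_{0}^{\infty} - \frac{6}{\left(a^{2} + x^{2}\right)^{3}} \, dx = - \frac{9 \pi}{8 a^{5}}.$$

Setting $a = 1$:
$$I = - \frac{9 \pi}{8}.$$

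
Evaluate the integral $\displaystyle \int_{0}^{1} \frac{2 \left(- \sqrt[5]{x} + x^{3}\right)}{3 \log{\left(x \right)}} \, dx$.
$\log{\left(\frac{10^{\frac{2}{3}} \sqrt[3]{3}}{3} \right)}$

Consider the one-parameter family: let $I(a) = \int_{0}^{1} \frac{2 \left(x^{3} - x^{a}\right)}{3 \log{\left(x \right)}} \, dx$.

Since $\dfrac{\partial}{\partial a}\,x^{a} = x^{a} \ln x$, the $\ln x$ in the denominator cancels and
$$\frac{dI}{da} = \int_{0}^{1} - \frac{2}{3} x^{a} \, dx = - \frac{2}{3} \left[\frac{x^{a+1}}{a+1}\right]_0^1 = - \frac{2}{3 a + 3}.$$

Integrating with respect to $a$ gives $I(a) = - \frac{2 \log{\left(a + 1 \right)}}{3} + \frac{4 \log{\left(2 \right)}}{3} + C$.

At $a = 3$ the integrand is identically $0$, so $I(3) = 0$. The closed form gives $0$, hence $C = 0$.

Setting $a = \frac{1}{5}$:
$$I = \log{\left(\frac{10^{\frac{2}{3}} \sqrt[3]{3}}{3} \right)}.$$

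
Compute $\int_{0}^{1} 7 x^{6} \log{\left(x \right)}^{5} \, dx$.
$- \frac{120}{16807}$

Begin with the known integral
$$J(a) = \int_{0}^{1} 7 x^{a} \, dx = \frac{7}{a + 1}.$$

Differentiating under the integral sign brings down a factor of $\ln x$:
$$\frac{dJ}{da} = \int_{0}^{1} 7 x^{a} \log{\left(x \right)} \, dx = - \frac{7}{\left(a + 1\right)^{2}}.$$

Repeating $5$ times in total — each differentiation brings down another $\ln x$ — gives
$$\frac{d^{5}J}{da^{5}} = \int_{0}^{1} 7 x^{a} \log{\left(x \right)}^{5} \, dx = - \frac{840}{\left(a + 1\right)^{6}},$$
and the integrand here is exactly the target integrand, so $I = - \frac{840}{\left(a + 1\right)^{6}}$.

Setting $a = 6$:
$$I = - \frac{120}{16807}.$$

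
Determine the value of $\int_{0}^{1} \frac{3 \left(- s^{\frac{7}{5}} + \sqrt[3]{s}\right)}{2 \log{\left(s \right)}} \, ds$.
$\log{\left(\frac{5 \sqrt{5}}{27} \right)}$

Replace the exponent $\frac{1}{3}$ by a parameter $a$: let $I(a) = \int_{0}^{1} \frac{3 \left(- s^{\frac{7}{5}} + s^{a}\right)}{2 \log{\left(s \right)}} \, ds$.

Since $\dfrac{\partial}{\partial a}\,s^{a} = s^{a} \ln s$, the $\ln s$ in the denominator cancels and
$$\frac{dI}{da} = \int_{0}^{1} \frac{3}{2} s^{a} \, ds = \frac{3}{2} \left[\frac{s^{a+1}}{a+1}\right]_0^1 = \frac{3}{2 \left(a + 1\right)}.$$

Integrating with respect to $a$ gives $I(a) = \log{\left(\frac{5 \sqrt{15} \left(a + 1\right)^{\frac{3}{2}}}{72} \right)} + C$.

At $a = \frac{7}{5}$ the integrand is identically $0$, so $I(\frac{7}{5}) = 0$. The closed form gives $0$, hence $C = 0$.

Setting $a = \frac{1}{3}$:
$$I = \log{\left(\frac{5 \sqrt{5}}{27} \right)}.$$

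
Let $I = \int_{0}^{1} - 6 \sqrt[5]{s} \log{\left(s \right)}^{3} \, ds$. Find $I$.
$\frac{625}{36}$

Consider the simpler parametrised integral
$$J(a) = \int_{0}^{1} - 6 s^{a} \, ds = - \frac{6}{a + 1}.$$

Differentiating under the integral sign brings down a factor of $\ln s$:
$$\frac{dJ}{da} = \int_{0}^{1} - 6 s^{a} \log{\left(s \right)} \, ds = \frac{6}{\left(a + 1\right)^{2}}.$$

Repeating $3$ times in total — each differentiation brings down another $\ln s$ — gives
$$\frac{d^{3}J}{da^{3}} = \int_{0}^{1} - 6 s^{a} \log{\left(s \right)}^{3} \, ds = \frac{36}{\left(a + 1\right)^{4}},$$
and the integrand here is exactly the target integrand, so $I = \frac{36}{\left(a + 1\right)^{4}}$.

Setting $a = \frac{1}{5}$:
$$I = \frac{625}{36}.$$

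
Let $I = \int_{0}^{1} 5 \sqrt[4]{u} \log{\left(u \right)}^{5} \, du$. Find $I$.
$- \frac{98304}{625}$

Start from the elementary integral
$$J(a) = \int_{0}^{1} 5 u^{a} \, du = \frac{5}{a + 1}.$$

Differentiating under the integral sign brings down a factor of $\ln u$:
$$\frac{dJ}{da} = \int_{0}^{1} 5 u^{a} \log{\left(u \right)} \, du = - \frac{5}{\left(a + 1\right)^{2}}.$$

Repeating $5$ times in total — each differentiation brings down another $\ln u$ — gives
$$\frac{d^{5}J}{da^{5}} = \int_{0}^{1} 5 u^{a} \log{\left(u \right)}^{5} \, du = - \frac{600}{\left(a + 1\right)^{6}},$$
and the integrand here is exactly the target integrand, so $I = - \frac{600}{\left(a + 1\right)^{6}}$.

Setting $a = \frac{1}{4}$:
$$I = - \frac{98304}{625}.$$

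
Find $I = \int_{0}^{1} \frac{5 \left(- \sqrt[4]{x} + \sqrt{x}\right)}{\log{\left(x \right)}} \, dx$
$- \log{\left(\frac{3125}{7776} \right)}$

Consider the one-parameter family: let $I(a) = \int_{0}^{1} \frac{5 \left(\sqrt{x} - x^{a}\right)}{\log{\left(x \right)}} \, dx$.

Since $\dfrac{\partial}{\partial a}\,x^{a} = x^{a} \ln x$, the $\ln x$ in the denominator cancels and
$$\frac{dI}{da} = \int_{0}^{1} -5 x^{a} \, dx = -5 \left[\frac{x^{a+1}}{a+1}\right]_0^1 = - \frac{5}{a + 1}.$$

Integrating with respect to $a$ gives $I(a) = - \log{\left(\frac{32 \left(a + 1\right)^{5}}{243} \right)} + C$.

At $a = \frac{1}{2}$ the integrand is identically $0$, so $I(\frac{1}{2}) = 0$. The closed form gives $0$, hence $C = 0$.

Setting $a = \frac{1}{4}$:
$$I = - \log{\left(\frac{3125}{7776} \right)}.$$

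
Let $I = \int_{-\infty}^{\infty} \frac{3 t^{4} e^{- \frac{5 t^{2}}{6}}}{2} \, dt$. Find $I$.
$\frac{81 \sqrt{30} \sqrt{\pi}}{250}$

Begin with the known integral
$$J(a) = \int_{-\infty}^{\infty} \frac{3 e^{- a t^{2}}}{2} \, dt = \frac{3 \sqrt{\pi}}{2 \sqrt{a}}.$$

Differentiating under the integral sign brings down a factor of $(-t^2)$:
$$\frac{dJ}{da} = \int_{-\infty}^{\infty} - \frac{3 t^{2} e^{- a t^{2}}}{2} \, dt = - \frac{3 \sqrt{\pi}}{4 a^{\frac{3}{2}}}.$$

Repeating twice in total — each differentiation brings down another $(-t^2)$ — gives
$$\frac{d^{2}J}{da^{2}} = \int_{-\infty}^{\infty} \frac{3 t^{4} e^{- a t^{2}}}{2} \, dt = \frac{9 \sqrt{\pi}}{8 a^{\frac{5}{2}}},$$
and the integrand here is exactly the target integrand, so $I = \frac{9 \sqrt{\pi}}{8 a^{\frac{5}{2}}}$.

Setting $a = \frac{5}{6}$:
$$I = \frac{81 \sqrt{30} \sqrt{\pi}}{250}.$$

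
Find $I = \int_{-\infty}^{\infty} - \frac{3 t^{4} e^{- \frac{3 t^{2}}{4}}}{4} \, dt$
$- \frac{2 \sqrt{3} \sqrt{\pi}}{3}$

Consider the simpler parametrised integral
$$J(a) = \int_{-\infty}^{\infty} - \frac{3 e^{- a t^{2}}}{4} \, dt = - \frac{3 \sqrt{\pi}}{4 \sqrt{a}}.$$

Differentiating under the integral sign brings down a factor of $(-t^2)$:
$$\frac{dJ}{da} = \int_{-\infty}^{\infty} \frac{3 t^{2} e^{- a t^{2}}}{4} \, dt = \frac{3 \sqrt{\pi}}{8 a^{\frac{3}{2}}}.$$

Repeating twice in total — each differentiation brings down another $(-t^2)$ — gives
$$\frac{d^{2}J}{da^{2}} = \int_{-\infty}^{\infty} - \frac{3 t^{4} e^{- a t^{2}}}{4} \, dt = - \frac{9 \sqrt{\pi}}{16 a^{\frac{5}{2}}},$$
and the integrand here is exactly the target integrand, so $I = - \frac{9 \sqrt{\pi}}{16 a^{\frac{5}{2}}}$.

Setting $a = \frac{3}{4}$:
$$I = - \frac{2 \sqrt{3} \sqrt{\pi}}{3}.$$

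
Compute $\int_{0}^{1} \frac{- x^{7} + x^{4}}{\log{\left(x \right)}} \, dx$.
$\log{\left(\frac{5}{8} \right)}$

Replace the exponent $4$ by a parameter $a$: let $I(a) = \int_{0}^{1} \frac{- x^{7} + x^{a}}{\log{\left(x \right)}} \, dx$.

Since $\dfrac{\partial}{\partial a}\,x^{a} = x^{a} \ln x$, the $\ln x$ in the denominator cancels and
$$\frac{dI}{da} = \int_{0}^{1} x^{a} \, dx = \left[\frac{x^{a+1}}{a+1}\right]_0^1 = \frac{1}{a + 1}.$$

Integrating with respect to $a$ gives $I(a) = \log{\left(\frac{a}{8} + \frac{1}{8} \right)} + C$.

At $a = 7$ the integrand is identically $0$, so $I(7) = 0$. The closed form gives $0$, hence $C = 0$.

Setting $a = 4$:
$$I = \log{\left(\frac{5}{8} \right)}.$$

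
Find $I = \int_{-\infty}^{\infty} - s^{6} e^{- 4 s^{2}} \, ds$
$- \frac{15 \sqrt{\pi}}{1024}$

Consider the simpler parametrised integral
$$J(a) = \int_{-\infty}^{\infty} - e^{- a s^{2}} \, ds = - \frac{\sqrt{\pi}}{\sqrt{a}}.$$

Differentiating under the integral sign brings down a factor of $(-s^2)$:
$$\frac{dJ}{da} = \int_{-\infty}^{\infty} s^{2} e^{- a s^{2}} \, ds = \frac{\sqrt{\pi}}{2 a^{\frac{3}{2}}}.$$

Repeating $3$ times in total — each differentiation brings down another $(-s^2)$ — gives
$$\frac{d^{3}J}{da^{3}} = \int_{-\infty}^{\infty} s^{6} e^{- a s^{2}} \, ds = \frac{15 \sqrt{\pi}}{8 a^{\frac{7}{2}}},$$
and the integrand here is $(-1)^{3}$ times the target integrand, so $I = (-1)^{3}\,\frac{d^{3}J}{da^{3}} = - \frac{15 \sqrt{\pi}}{8 a^{\frac{7}{2}}}$.

Setting $a = 4$:
$$I = - \frac{15 \sqrt{\pi}}{1024}.$$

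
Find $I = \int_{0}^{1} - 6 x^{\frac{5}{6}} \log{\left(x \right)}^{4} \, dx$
$- \frac{1119744}{161051}$

Consider the simpler parametrised integral
$$J(a) = \int_{0}^{1} - 6 x^{a} \, dx = - \frac{6}{a + 1}.$$

Differentiating under the integral sign brings down a factor of $\ln x$:
$$\frac{dJ}{da} = \int_{0}^{1} - 6 x^{a} \log{\left(x \right)} \, dx = \frac{6}{\left(a + 1\right)^{2}}.$$

Repeating $4$ times in total — each differentiation brings down another $\ln x$ — gives
$$\frac{d^{4}J}{da^{4}} = \int_{0}^{1} - 6 x^{a} \log{\left(x \right)}^{4} \, dx = - \frac{144}{\left(a + 1\right)^{5}},$$
and the integrand here is exactly the target integrand, so $I = - \frac{144}{\left(a + 1\right)^{5}}$.

Setting $a = \frac{5}{6}$:
$$I = - \frac{1119744}{161051}.$$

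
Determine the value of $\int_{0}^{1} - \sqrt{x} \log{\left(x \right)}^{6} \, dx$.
$- \frac{10240}{243}$

Start from the elementary integral
$$J(a) = \int_{0}^{1} - x^{a} \, dx = - \frac{1}{a + 1}.$$

Differentiating under the integral sign brings down a factor of $\ln x$:
$$\frac{dJ}{da} = \int_{0}^{1} - x^{a} \log{\left(x \right)} \, dx = \frac{1}{\left(a + 1\right)^{2}}.$$

Repeating $6$ times in total — each differentiation brings down another $\ln x$ — gives
$$\frac{d^{6}J}{da^{6}} = \int_{0}^{1} - x^{a} \log{\left(x \right)}^{6} \, dx = - \frac{720}{\left(a + 1\right)^{7}},$$
and the integrand here is exactly the target integrand, so $I = - \frac{720}{\left(a + 1\right)^{7}}$.

Setting $a = \frac{1}{2}$:
$$I = - \frac{10240}{243}.$$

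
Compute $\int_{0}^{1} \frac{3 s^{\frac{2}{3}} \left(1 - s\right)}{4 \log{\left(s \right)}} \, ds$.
$\log{\left(\frac{10^{\frac{3}{4}}}{8} \right)}$

Consider the one-parameter family: let $I(a) = \int_{0}^{1} \frac{3 \left(- s^{\frac{5}{3}} + s^{a}\right)}{4 \log{\left(s \right)}} \, ds$.

Since $\dfrac{\partial}{\partial a}\,s^{a} = s^{a} \ln s$, the $\ln s$ in the denominator cancels and
$$\frac{dI}{da} = \int_{0}^{1} \frac{3}{4} s^{a} \, ds = \frac{3}{4} \left[\frac{s^{a+1}}{a+1}\right]_0^1 = \frac{3}{4 \left(a + 1\right)}.$$

Integrating with respect to $a$ gives $I(a) = \log{\left(\frac{6^{\frac{3}{4}} \left(a + 1\right)^{\frac{3}{4}}}{8} \right)} + C$.

At $a = \frac{5}{3}$ the integrand is identically $0$, so $I(\frac{5}{3}) = 0$. The closed form gives $0$, hence $C = 0$.

Setting $a = \frac{2}{3}$:
$$I = \log{\left(\frac{10^{\frac{3}{4}}}{8} \right)}.$$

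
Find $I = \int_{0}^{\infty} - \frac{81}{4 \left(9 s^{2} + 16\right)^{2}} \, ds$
$- \frac{27 \pi}{1024}$

Begin with the known result
$$J(a) = \int_{0}^{\infty} - \frac{1}{4 \left(a^{2} + s^{2}\right)} \, ds = - \frac{\pi}{8 a}.$$

Differentiating under the integral sign with respect to $a$,
$$\frac{dJ}{da} = \int_{0}^{\infty} \frac{a}{2 \left(a^{2} + s^{2}\right)^{2}} \, ds = \frac{\pi}{8 a^{2}},$$
so $\int_{0}^{\infty} - \frac{1}{4 \left(a^{2} + s^{2}\right)^{2}} \, ds = - \frac{\pi}{16 a^{3}}$.

Setting $a = \frac{4}{3}$:
$$I = - \frac{27 \pi}{1024}.$$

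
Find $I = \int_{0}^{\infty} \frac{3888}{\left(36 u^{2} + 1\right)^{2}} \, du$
$162 \pi$

Begin with the known result
$$J(a) = \int_{0}^{\infty} \frac{3}{a^{2} + u^{2}} \, du = \frac{3 \pi}{2 a}.$$

Differentiating under the integral sign with respect to $a$,
$$\frac{dJ}{da} = \int_{0}^{\infty} - \frac{6 a}{\left(a^{2} + u^{2}\right)^{2}} \, du = - \frac{3 \pi}{2 a^{2}},$$
so $\int_{0}^{\infty} \frac{3}{\left(a^{2} + u^{2}\right)^{2}} \, du = \frac{3 \pi}{4 a^{3}}$.

Setting $a = \frac{1}{6}$:
$$I = 162 \pi.$$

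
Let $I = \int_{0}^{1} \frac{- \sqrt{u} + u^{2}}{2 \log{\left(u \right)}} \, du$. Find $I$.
$\frac{\log{\left(2 \right)}}{2}$

Consider the one-parameter family: let $I(a) = \int_{0}^{1} \frac{- \sqrt{u} + u^{a}}{2 \log{\left(u \right)}} \, du$.

Since $\dfrac{\partial}{\partial a}\,u^{a} = u^{a} \ln u$, the $\ln u$ in the denominator cancels and
$$\frac{dI}{da} = \int_{0}^{1} \frac{1}{2} u^{a} \, du = \frac{1}{2} \left[\frac{u^{a+1}}{a+1}\right]_0^1 = \frac{1}{2 \left(a + 1\right)}.$$

Integrating with respect to $a$ gives $I(a) = \log{\left(\frac{\sqrt{6} \sqrt{a + 1}}{3} \right)} + C$.

At $a = \frac{1}{2}$ the integrand is identically $0$, so $I(\frac{1}{2}) = 0$. The closed form gives $0$, hence $C = 0$.

Setting $a = 2$:
$$I = \frac{\log{\left(2 \right)}}{2}.$$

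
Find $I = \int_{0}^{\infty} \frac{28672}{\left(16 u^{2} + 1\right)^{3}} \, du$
$1344 \pi$

Begin with the known result
$$J(a) = \int_{0}^{\infty} \frac{7}{a^{2} + u^{2}} \, du = \frac{7 \pi}{2 a}.$$

Differentiating under the integral sign with respect to $a$,
$$\frac{dJ}{da} = \int_{0}^{\infty} - \frac{14 a}{\left(a^{2} + u^{2}\right)^{2}} \, du = - \frac{7 \pi}{2 a^{2}},$$
so $\int_{0}^{\infty} \frac{7}{\left(a^{2} + u^{2}\right)^{2}} \, du = \frac{7 \pi}{4 a^{3}}$.

Repeating — each differentiation of $1/(u^2+a^2)^j$ produces $-2ja/(u^2+a^2)^{j+1}$ — and dividing through by $-2ja$ at each step yields, after $2$ differentiations in total,
$$\int_{0}^{\infty} \frac{7}{\left(a^{2} + u^{2}\right)^{3}} \, du = \frac{21 \pi}{16 a^{5}}.$$

Setting $a = \frac{1}{4}$:
$$I = 1344 \pi.$$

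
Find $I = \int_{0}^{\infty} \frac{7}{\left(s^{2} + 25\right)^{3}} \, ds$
$\frac{21 \pi}{50000}$

Begin with the known result
$$J(a) = \int_{0}^{\infty} \frac{7}{a^{2} + s^{2}} \, ds = \frac{7 \pi}{2 a}.$$

Differentiating under the integral sign with respect to $a$,
$$\frac{dJ}{da} = \int_{0}^{\infty} - \frac{14 a}{\left(a^{2} + s^{2}\right)^{2}} \, ds = - \frac{7 \pi}{2 a^{2}},$$
so $\int_{0}^{\infty} \frac{7}{\left(a^{2} + s^{2}\right)^{2}} \, ds = \frac{7 \pi}{4 a^{3}}$.

Repeating — each differentiation of $1/(s^2+a^2)^j$ produces $-2ja/(s^2+a^2)^{j+1}$ — and dividing through by $-2ja$ at each step yields, after $2$ differentiations in total,
$$\int_{0}^{\infty} \frac{7}{\left(a^{2} + s^{2}\right)^{3}} \, ds = \frac{21 \pi}{16 a^{5}}.$$

Setting $a = 5$:
$$I = \frac{21 \pi}{50000}.$$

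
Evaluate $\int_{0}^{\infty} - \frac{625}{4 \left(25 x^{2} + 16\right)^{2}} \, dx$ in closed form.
$- \frac{125 \pi}{1024}$

Begin with the known result
$$J(a) = \int_{0}^{\infty} - \frac{1}{4 \left(a^{2} + x^{2}\right)} \, dx = - \frac{\pi}{8 a}.$$

Differentiating under the integral sign with respect to $a$,
$$\frac{dJ}{da} = \int_{0}^{\infty} \frac{a}{2 \left(a^{2} + x^{2}\right)^{2}} \, dx = \frac{\pi}{8 a^{2}},$$
so $\int_{0}^{\infty} - \frac{1}{4 \left(a^{2} + x^{2}\right)^{2}} \, dx = - \frac{\pi}{16 a^{3}}$.

Setting $a = \frac{4}{5}$:
$$I = - \frac{125 \pi}{1024}.$$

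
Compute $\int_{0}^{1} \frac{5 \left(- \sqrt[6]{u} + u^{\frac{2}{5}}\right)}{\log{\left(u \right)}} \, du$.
$\log{\left(\frac{7776}{3125} \right)}$

Replace the exponent $\frac{2}{5}$ by a parameter $a$: let $I(a) = \int_{0}^{1} \frac{5 \left(- \sqrt[6]{u} + u^{a}\right)}{\log{\left(u \right)}} \, du$.

Since $\dfrac{\partial}{\partial a}\,u^{a} = u^{a} \ln u$, the $\ln u$ in the denominator cancels and
$$\frac{dI}{da} = \int_{0}^{1} 5 u^{a} \, du = 5 \left[\frac{u^{a+1}}{a+1}\right]_0^1 = \frac{5}{a + 1}.$$

Integrating with respect to $a$ gives $I(a) = \log{\left(\frac{7776 \left(a + 1\right)^{5}}{16807} \right)} + C$.

At $a = \frac{1}{6}$ the integrand is identically $0$, so $I(\frac{1}{6}) = 0$. The closed form gives $0$, hence $C = 0$.

Setting $a = \frac{2}{5}$:
$$I = \log{\left(\frac{7776}{3125} \right)}.$$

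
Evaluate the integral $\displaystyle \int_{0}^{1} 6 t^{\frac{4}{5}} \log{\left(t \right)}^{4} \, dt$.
$\frac{50000}{6561}$

Start from the elementary integral
$$J(a) = \int_{0}^{1} 6 t^{a} \, dt = \frac{6}{a + 1}.$$

Differentiating under the integral sign brings down a factor of $\ln t$:
$$\frac{dJ}{da} = \int_{0}^{1} 6 t^{a} \log{\left(t \right)} \, dt = - \frac{6}{\left(a + 1\right)^{2}}.$$

Repeating $4$ times in total — each differentiation brings down another $\ln t$ — gives
$$\frac{d^{4}J}{da^{4}} = \int_{0}^{1} 6 t^{a} \log{\left(t \right)}^{4} \, dt = \frac{144}{\left(a + 1\right)^{5}},$$
and the integrand here is exactly the target integrand, so $I = \frac{144}{\left(a + 1\right)^{5}}$.

Setting $a = \frac{4}{5}$:
$$I = \frac{50000}{6561}.$$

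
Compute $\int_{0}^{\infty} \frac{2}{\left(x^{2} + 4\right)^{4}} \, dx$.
$\frac{5 \pi}{2048}$

Begin with the known result
$$J(a) = \int_{0}^{\infty} \frac{2}{a^{2} + x^{2}} \, dx = \frac{\pi}{a}.$$

Differentiating under the integral sign with respect to $a$,
$$\frac{dJ}{da} = \int_{0}^{\infty} - \frac{4 a}{\left(a^{2} + x^{2}\right)^{2}} \, dx = - \frac{\pi}{a^{2}},$$
so $\int_{0}^{\infty} \frac{2}{\left(a^{2} + x^{2}\right)^{2}} \, dx = \frac{\pi}{2 a^{3}}$.

Repeating — each differentiation of $1/(x^2+a^2)^j$ produces $-2ja/(x^2+a^2)^{j+1}$ — and dividing through by $-2ja$ at each step yields, after $3$ differentiations in total,
$$\int_{0}^{\infty} \frac{2}{\left(a^{2} + x^{2}\right)^{4}} \, dx = \frac{5 \pi}{16 a^{7}}.$$

Setting $a = 2$:
$$I = \frac{5 \pi}{2048}.$$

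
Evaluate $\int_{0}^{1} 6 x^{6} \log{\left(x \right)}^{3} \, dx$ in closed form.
$- \frac{36}{2401}$

Consider the simpler parametrised integral
$$J(a) = \int_{0}^{1} 6 x^{a} \, dx = \frac{6}{a + 1}.$$

Differentiating under the integral sign brings down a factor of $\ln x$:
$$\frac{dJ}{da} = \int_{0}^{1} 6 x^{a} \log{\left(x \right)} \, dx = - \frac{6}{\left(a + 1\right)^{2}}.$$

Repeating $3$ times in total — each differentiation brings down another $\ln x$ — gives
$$\frac{d^{3}J}{da^{3}} = \int_{0}^{1} 6 x^{a} \log{\left(x \right)}^{3} \, dx = - \frac{36}{\left(a + 1\right)^{4}},$$
and the integrand here is exactly the target integrand, so $I = - \frac{36}{\left(a + 1\right)^{4}}$.

Setting $a = 6$:
$$I = - \frac{36}{2401}.$$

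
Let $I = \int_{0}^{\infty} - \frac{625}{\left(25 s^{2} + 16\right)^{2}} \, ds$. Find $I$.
$- \frac{125 \pi}{256}$

Start from the standard arctangent integral
$$J(a) = \int_{0}^{\infty} - \frac{1}{a^{2} + s^{2}} \, ds = - \frac{\pi}{2 a}.$$

Differentiating under the integral sign with respect to $a$,
$$\frac{dJ}{da} = \int_{0}^{\infty} \frac{2 a}{\left(a^{2} + s^{2}\right)^{2}} \, ds = \frac{\pi}{2 a^{2}},$$
so $\int_{0}^{\infty} - \frac{1}{\left(a^{2} + s^{2}\right)^{2}} \, ds = - \frac{\pi}{4 a^{3}}$.

Setting $a = \frac{4}{5}$:
$$I = - \frac{125 \pi}{256}.$$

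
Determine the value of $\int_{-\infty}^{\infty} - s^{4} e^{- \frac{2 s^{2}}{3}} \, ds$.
$- \frac{27 \sqrt{6} \sqrt{\pi}}{32}$

Start from the elementary integral
$$J(a) = \int_{-\infty}^{\infty} - e^{- a s^{2}} \, ds = - \frac{\sqrt{\pi}}{\sqrt{a}}.$$

Differentiating under the integral sign brings down a factor of $(-s^2)$:
$$\frac{dJ}{da} = \int_{-\infty}^{\infty} s^{2} e^{- a s^{2}} \, ds = \frac{\sqrt{\pi}}{2 a^{\frac{3}{2}}}.$$

Repeating twice in total — each differentiation brings down another $(-s^2)$ — gives
$$\frac{d^{2}J}{da^{2}} = \int_{-\infty}^{\infty} - s^{4} e^{- a s^{2}} \, ds = - \frac{3 \sqrt{\pi}}{4 a^{\frac{5}{2}}},$$
and the integrand here is exactly the target integrand, so $I = - \frac{3 \sqrt{\pi}}{4 a^{\frac{5}{2}}}$.

Setting $a = \frac{2}{3}$:
$$I = - \frac{27 \sqrt{6} \sqrt{\pi}}{32}.$$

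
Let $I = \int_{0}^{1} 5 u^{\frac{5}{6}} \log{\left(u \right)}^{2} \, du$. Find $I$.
$\frac{2160}{1331}$

Consider the simpler parametrised integral
$$J(a) = \int_{0}^{1} 5 u^{a} \, du = \frac{5}{a + 1}.$$

Differentiating under the integral sign brings down a factor of $\ln u$:
$$\frac{dJ}{da} = \int_{0}^{1} 5 u^{a} \log{\left(u \right)} \, du = - \frac{5}{\left(a + 1\right)^{2}}.$$

Repeating twice in total — each differentiation brings down another $\ln u$ — gives
$$\frac{d^{2}J}{da^{2}} = \int_{0}^{1} 5 u^{a} \log{\left(u \right)}^{2} \, du = \frac{10}{\left(a + 1\right)^{3}},$$
and the integrand here is exactly the target integrand, so $I = \frac{10}{\left(a + 1\right)^{3}}$.

Setting $a = \frac{5}{6}$:
$$I = \frac{2160}{1331}.$$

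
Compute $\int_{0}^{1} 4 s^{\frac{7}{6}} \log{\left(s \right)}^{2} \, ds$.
$\frac{1728}{2197}$

Start from the elementary integral
$$J(a) = \int_{0}^{1} 4 s^{a} \, ds = \frac{4}{a + 1}.$$

Differentiating under the integral sign brings down a factor of $\ln s$:
$$\frac{dJ}{da} = \int_{0}^{1} 4 s^{a} \log{\left(s \right)} \, ds = - \frac{4}{\left(a + 1\right)^{2}}.$$

Repeating twice in total — each differentiation brings down another $\ln s$ — gives
$$\frac{d^{2}J}{da^{2}} = \int_{0}^{1} 4 s^{a} \log{\left(s \right)}^{2} \, ds = \frac{8}{\left(a + 1\right)^{3}},$$
and the integrand here is exactly the target integrand, so $I = \frac{8}{\left(a + 1\right)^{3}}$.

Setting $a = \frac{7}{6}$:
$$I = \frac{1728}{2197}.$$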